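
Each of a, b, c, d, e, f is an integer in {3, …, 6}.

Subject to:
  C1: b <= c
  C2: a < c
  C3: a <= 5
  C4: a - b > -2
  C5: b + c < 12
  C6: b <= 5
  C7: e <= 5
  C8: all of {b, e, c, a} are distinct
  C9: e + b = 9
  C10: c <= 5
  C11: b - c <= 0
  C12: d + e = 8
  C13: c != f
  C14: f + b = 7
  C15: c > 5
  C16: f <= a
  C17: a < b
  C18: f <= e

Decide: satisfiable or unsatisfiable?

Unsatisfiable

Constraints 3, 6, 7, and 10 confine each of b, e, c, a to the 3 values {3, …, 5} (the domain already gives each ≥ 3).
Constraint 8 requires all 4 of them to be distinct, but only 3 values are available — impossible by the pigeonhole principle.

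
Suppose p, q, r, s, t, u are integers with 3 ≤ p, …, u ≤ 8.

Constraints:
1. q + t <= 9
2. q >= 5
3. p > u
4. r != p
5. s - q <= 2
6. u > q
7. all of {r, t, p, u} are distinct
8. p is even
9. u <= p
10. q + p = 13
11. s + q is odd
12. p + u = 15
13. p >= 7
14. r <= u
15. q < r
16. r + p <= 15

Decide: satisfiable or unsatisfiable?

One satisfying assignment is p = 8, q = 5, r = 6, s = 4, t = 3, u = 7.
For the less obvious constraints — constraint 1: q + t = 8; constraint 5: s - q = -1 — and the others hold by inspection.

Satisfiable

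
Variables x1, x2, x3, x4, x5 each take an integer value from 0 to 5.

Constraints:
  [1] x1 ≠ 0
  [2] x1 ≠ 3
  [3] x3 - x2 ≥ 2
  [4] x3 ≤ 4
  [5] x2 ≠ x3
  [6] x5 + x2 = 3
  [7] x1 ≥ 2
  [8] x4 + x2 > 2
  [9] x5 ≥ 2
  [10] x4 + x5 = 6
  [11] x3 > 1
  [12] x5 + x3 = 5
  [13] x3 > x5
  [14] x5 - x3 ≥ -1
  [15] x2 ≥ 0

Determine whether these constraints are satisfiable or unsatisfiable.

Setting (x1, x2, x3, x4, x5) = (5, 1, 3, 4, 2) satisfies everything: constraint 3: x3 - x2 = 2; constraint 6: x5 + x2 = 3, and the others follow.

Satisfiable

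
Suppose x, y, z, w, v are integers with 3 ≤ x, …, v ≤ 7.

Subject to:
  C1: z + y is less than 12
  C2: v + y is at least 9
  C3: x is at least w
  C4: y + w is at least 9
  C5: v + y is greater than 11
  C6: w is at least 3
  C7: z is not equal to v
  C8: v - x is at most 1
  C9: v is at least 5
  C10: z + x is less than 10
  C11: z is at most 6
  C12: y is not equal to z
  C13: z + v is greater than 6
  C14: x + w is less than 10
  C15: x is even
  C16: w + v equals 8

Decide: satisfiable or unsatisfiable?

One satisfying assignment is x = 4, y = 7, z = 4, w = 3, v = 5.
For the less obvious constraints — constraint 1: z + y = 11; constraint 2: v + y = 12; constraint 4: y + w = 10 — and the others hold by inspection.

Satisfiable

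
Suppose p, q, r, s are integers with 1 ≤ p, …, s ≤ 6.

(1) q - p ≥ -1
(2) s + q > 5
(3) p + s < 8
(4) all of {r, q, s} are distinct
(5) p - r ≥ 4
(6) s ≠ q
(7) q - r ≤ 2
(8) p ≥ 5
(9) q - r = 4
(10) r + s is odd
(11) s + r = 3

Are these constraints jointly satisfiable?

Constraints 1, 5, and 7 give p − r ≥ 4, r − q ≥ -2, q − p ≥ -1.
Adding all 3 inequalities: the left sides telescope to 0, and the right sides sum to 4 + (-2) + (-1) = 1. So 0 ≥ 1, which is false.

Unsatisfiable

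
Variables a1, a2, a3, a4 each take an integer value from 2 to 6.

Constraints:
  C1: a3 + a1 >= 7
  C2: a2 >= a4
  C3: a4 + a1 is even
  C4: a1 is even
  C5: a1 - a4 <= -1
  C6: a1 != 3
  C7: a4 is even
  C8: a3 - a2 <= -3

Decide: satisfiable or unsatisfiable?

Take a1 = 4, a2 = 6, a3 = 3, a4 = 6. Then constraint 1: a3 + a1 = 7; constraint 5: a1 - a4 = -2, and every other listed constraint is also met.

Satisfiable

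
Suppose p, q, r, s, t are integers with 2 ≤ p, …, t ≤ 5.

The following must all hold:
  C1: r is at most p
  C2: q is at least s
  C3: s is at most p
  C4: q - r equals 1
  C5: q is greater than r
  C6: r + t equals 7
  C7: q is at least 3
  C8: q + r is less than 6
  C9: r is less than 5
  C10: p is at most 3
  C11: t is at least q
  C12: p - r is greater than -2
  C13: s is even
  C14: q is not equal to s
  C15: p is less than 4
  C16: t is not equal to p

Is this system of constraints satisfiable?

The assignment p = 2, q = 3, r = 2, s = 2, t = 5 works:
  constraint 4 holds since q - r = 1.
  constraint 6 holds since r + t = 7.
The rest check out directly.

Satisfiable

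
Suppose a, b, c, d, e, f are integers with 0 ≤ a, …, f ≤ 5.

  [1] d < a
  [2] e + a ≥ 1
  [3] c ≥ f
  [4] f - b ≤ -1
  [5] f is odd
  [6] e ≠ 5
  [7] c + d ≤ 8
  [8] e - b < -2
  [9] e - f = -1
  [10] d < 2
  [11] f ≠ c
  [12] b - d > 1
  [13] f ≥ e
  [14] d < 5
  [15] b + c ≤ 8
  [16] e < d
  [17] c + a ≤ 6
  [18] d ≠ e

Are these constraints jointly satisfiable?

Try a = 2, b = 4, c = 4, d = 1, e = 0, f = 1.
Check constraint 2: e + a = 2; constraint 4: f - b = -3; constraint 7: c + d = 5. The remaining constraints are straightforward to verify.

Satisfiable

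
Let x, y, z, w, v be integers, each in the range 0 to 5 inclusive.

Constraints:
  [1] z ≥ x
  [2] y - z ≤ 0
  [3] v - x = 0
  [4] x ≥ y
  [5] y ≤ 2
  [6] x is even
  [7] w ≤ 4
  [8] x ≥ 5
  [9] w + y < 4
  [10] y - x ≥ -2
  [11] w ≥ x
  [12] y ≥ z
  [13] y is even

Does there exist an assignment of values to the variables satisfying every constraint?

From constraints 1 and 8: z ≥ x and x ≥ 5, so z ≥ 5. From constraints 5 and 12: z ≤ y and y ≤ 2, so z ≤ 2. But 2 < 5, so no value of z works.

Unsatisfiable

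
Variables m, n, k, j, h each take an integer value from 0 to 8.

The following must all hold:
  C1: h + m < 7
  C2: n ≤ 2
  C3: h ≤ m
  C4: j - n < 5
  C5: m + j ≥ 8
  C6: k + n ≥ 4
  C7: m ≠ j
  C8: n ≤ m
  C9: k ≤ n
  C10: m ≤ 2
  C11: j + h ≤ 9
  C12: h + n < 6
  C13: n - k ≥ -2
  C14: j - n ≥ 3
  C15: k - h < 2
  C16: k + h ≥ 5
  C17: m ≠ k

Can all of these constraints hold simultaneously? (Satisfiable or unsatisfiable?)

From constraints 2 and 9: k ≤ n ≤ 2. From constraints 3 and 10: h ≤ m ≤ 2. Hence k + h ≤ 4. But constraint 16 requires k + h ≥ 5, and 5 > 4. Contradiction.

Unsatisfiable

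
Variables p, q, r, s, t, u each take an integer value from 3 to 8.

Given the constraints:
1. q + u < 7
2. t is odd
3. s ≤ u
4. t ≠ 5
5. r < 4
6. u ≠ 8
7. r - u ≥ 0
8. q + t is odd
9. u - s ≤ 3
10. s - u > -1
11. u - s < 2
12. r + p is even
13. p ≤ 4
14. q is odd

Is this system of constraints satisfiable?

Unsatisfiable

Constraint 14 makes q odd and constraint 2 makes t odd, so q + t must be even. Constraint 8 says q + t is odd — contradiction.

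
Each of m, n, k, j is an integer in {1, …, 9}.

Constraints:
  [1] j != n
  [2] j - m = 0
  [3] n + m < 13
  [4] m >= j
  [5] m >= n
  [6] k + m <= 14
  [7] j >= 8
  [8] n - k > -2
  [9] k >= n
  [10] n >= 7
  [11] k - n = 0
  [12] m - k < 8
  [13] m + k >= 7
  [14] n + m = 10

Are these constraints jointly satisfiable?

From constraints 9 and 10: k ≥ n ≥ 7. From constraints 4 and 7: m ≥ j ≥ 8. Hence k + m ≥ 15. But constraint 6 requires k + m ≤ 14, and 14 < 15. Contradiction.

Unsatisfiable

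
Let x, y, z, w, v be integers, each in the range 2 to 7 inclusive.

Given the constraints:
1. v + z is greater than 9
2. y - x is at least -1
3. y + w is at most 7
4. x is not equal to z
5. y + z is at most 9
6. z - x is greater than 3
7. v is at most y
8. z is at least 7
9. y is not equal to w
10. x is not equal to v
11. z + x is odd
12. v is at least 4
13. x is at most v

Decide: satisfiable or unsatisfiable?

Unsatisfiable

From constraints 7 and 12: y ≥ v ≥ 4. From constraint 8: z ≥ 7. Hence y + z ≥ 11. But constraint 5 requires y + z ≤ 9, and 9 < 11. Contradiction.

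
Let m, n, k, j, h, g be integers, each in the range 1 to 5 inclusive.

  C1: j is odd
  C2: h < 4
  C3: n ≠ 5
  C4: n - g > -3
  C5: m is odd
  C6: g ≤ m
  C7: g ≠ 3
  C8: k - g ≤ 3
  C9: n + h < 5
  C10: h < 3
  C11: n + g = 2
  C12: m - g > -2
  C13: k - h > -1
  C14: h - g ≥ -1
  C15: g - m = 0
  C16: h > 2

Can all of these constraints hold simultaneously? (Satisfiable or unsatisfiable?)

From constraint 16: h ≥ 3. From constraint 10: h ≤ 2. But 2 < 3, so no value of h works.

Unsatisfiable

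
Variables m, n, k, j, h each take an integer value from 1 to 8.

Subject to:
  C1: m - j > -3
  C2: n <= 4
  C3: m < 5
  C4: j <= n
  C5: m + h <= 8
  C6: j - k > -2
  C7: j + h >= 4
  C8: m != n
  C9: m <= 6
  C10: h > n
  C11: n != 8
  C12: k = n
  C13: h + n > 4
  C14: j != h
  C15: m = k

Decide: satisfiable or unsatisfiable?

From constraints 12 and 15, m = k = n, so m = n. But constraint 8 says m ≠ n. Contradiction.

Unsatisfiable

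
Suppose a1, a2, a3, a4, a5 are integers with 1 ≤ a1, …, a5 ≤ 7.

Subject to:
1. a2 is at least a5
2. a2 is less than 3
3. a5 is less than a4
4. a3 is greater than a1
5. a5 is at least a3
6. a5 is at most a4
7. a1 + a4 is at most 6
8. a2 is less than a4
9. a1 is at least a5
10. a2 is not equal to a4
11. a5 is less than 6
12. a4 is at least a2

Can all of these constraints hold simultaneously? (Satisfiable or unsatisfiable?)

Unsatisfiable

Constraints 4, 5, and 9 give a3 ≤ a5, a5 ≤ a1, a1 < a3. Chaining: a3 ≤ a5 ≤ a1 < a3, which forces a3 < a3 — impossible.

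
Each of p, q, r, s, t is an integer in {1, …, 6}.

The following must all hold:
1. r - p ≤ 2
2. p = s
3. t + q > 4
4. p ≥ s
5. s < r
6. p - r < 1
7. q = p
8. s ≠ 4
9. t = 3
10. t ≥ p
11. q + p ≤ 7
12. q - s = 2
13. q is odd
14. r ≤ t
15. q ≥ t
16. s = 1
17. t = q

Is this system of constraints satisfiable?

Constraint 9 fixes t = 3 and constraint 16 fixes s = 1. Constraints 2, 7, and 17 give t = q = p = s, so t = s. But 3 ≠ 1 — contradiction.

Unsatisfiable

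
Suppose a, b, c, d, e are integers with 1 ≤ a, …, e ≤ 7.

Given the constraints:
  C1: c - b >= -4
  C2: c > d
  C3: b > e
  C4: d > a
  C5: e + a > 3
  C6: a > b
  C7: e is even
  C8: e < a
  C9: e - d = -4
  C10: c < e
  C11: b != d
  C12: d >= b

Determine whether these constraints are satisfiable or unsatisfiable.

Constraints 2, 3, 4, 6, and 10 give b < a, a < d, d < c, c < e, e < b. Chaining: b < a < d < c < e < b, which forces b < b — impossible.

Unsatisfiable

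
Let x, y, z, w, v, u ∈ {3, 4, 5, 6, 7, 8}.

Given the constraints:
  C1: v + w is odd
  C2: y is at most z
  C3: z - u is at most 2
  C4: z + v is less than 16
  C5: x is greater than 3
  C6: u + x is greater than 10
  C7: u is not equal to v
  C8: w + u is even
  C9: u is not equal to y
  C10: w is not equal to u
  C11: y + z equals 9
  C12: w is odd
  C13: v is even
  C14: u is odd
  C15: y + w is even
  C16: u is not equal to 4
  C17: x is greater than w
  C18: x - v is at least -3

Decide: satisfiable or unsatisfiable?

Satisfiable

Take x = 5, y = 3, z = 6, w = 3, v = 8, u = 7. Then constraint 3: z - u = -1; constraint 4: z + v = 14; constraint 6: u + x = 12, and every other listed constraint is also met.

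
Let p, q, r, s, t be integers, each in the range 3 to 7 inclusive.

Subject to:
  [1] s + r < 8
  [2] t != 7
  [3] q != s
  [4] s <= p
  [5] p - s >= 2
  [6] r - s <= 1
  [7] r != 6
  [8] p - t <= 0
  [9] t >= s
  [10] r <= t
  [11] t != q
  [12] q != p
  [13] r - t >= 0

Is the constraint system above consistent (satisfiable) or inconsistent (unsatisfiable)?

Unsatisfiable

Constraints 5, 6, 8, and 13 give r − t ≥ 0, t − p ≥ 0, p − s ≥ 2, s − r ≥ -1.
Adding all 4 inequalities: the left sides telescope to 0, and the right sides sum to 0 + 0 + 2 + (-1) = 1. So 0 ≥ 1, which is false.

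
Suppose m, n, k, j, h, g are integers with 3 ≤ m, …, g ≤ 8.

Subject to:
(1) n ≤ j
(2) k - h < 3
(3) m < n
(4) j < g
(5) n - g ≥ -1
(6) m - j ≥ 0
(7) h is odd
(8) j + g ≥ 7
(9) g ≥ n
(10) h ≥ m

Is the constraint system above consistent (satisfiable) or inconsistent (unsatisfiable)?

Unsatisfiable

Constraints 1, 3, and 6 give n ≤ j, j ≤ m, m < n. Chaining: n ≤ j ≤ m < n, which forces n < n — impossible.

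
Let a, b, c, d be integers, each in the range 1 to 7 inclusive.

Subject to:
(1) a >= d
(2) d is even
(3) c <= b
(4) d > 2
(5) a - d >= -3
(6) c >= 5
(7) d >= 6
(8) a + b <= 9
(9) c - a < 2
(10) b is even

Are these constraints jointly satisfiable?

From constraints 1 and 7: a ≥ d ≥ 6. From constraints 3 and 6: b ≥ c ≥ 5. Hence a + b ≥ 11. But constraint 8 requires a + b ≤ 9, and 9 < 11. Contradiction.

Unsatisfiable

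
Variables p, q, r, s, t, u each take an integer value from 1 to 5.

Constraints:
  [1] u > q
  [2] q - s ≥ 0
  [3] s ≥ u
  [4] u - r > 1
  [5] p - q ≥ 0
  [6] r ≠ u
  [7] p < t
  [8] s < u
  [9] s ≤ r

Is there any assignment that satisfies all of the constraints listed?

Unsatisfiable

Constraints 1, 2, and 3 give s ≤ q, q < u, u ≤ s. Chaining: s ≤ q < u ≤ s, which forces s < s — impossible.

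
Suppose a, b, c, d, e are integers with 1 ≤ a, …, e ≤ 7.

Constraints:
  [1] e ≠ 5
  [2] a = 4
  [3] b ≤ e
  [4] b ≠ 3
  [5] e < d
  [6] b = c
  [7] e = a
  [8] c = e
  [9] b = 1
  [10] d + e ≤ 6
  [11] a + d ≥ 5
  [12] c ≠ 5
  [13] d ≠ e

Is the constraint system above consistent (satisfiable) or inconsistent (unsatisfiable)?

Unsatisfiable

Constraint 9 fixes b = 1 and constraint 2 fixes a = 4. Constraints 6, 7, and 8 give b = c = e = a, so b = a. But 1 ≠ 4 — contradiction.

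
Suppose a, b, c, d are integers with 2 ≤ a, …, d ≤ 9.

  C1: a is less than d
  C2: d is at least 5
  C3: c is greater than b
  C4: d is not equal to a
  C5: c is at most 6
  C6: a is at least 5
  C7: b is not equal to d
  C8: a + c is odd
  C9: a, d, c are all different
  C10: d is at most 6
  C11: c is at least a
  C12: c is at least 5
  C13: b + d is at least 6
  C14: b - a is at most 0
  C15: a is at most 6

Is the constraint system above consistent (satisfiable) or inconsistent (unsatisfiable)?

Unsatisfiable

Constraints 2, 5, 6, 10, 12, and 15 confine each of a, d, c to the 2 values {5, 6}.
Constraint 9 requires all 3 of them to be distinct, but only 2 values are available — impossible by the pigeonhole principle.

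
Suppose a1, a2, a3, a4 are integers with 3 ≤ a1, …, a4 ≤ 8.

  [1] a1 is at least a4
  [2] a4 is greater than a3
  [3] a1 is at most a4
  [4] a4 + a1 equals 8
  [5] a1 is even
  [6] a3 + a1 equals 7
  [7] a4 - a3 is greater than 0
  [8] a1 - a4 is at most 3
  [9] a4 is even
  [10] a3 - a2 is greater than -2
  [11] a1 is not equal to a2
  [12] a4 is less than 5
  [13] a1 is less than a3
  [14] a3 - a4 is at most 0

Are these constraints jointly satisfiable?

Unsatisfiable

Constraints 1, 13, and 14 give a4 ≤ a1, a1 < a3, a3 ≤ a4. Chaining: a4 ≤ a1 < a3 ≤ a4, which forces a4 < a4 — impossible.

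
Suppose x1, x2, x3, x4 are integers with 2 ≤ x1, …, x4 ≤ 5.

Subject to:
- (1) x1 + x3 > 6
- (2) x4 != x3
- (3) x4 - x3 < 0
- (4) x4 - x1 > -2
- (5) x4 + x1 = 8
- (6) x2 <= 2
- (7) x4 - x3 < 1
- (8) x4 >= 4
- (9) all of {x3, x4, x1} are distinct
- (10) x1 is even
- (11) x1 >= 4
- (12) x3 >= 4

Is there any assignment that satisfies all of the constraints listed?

Constraints 8, 11, and 12 confine each of x3, x4, x1 to the 2 values {4, 5} (the domain already gives each ≤ 5).
Constraint 9 requires all 3 of them to be distinct, but only 2 values are available — impossible by the pigeonhole principle.

Unsatisfiable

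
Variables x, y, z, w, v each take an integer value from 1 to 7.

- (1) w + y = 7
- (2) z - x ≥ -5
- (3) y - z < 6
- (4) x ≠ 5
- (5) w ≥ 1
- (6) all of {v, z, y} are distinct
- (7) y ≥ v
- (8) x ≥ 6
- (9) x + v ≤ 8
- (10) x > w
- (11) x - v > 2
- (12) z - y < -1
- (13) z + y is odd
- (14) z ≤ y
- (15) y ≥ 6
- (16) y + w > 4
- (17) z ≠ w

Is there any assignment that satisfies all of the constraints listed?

One satisfying assignment is x = 6, y = 6, z = 3, w = 1, v = 1.
For the less obvious constraints — constraint 1: w + y = 7; constraint 2: z - x = -3 — and the others hold by inspection.

Satisfiable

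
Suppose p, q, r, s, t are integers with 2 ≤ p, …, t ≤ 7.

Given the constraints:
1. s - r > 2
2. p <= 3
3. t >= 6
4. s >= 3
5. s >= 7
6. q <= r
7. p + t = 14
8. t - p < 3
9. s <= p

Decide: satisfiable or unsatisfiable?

From constraints 5 and 9: p ≥ s and s ≥ 7, so p ≥ 7. From constraint 2: p ≤ 3. But 3 < 7, so no value of p works.

Unsatisfiable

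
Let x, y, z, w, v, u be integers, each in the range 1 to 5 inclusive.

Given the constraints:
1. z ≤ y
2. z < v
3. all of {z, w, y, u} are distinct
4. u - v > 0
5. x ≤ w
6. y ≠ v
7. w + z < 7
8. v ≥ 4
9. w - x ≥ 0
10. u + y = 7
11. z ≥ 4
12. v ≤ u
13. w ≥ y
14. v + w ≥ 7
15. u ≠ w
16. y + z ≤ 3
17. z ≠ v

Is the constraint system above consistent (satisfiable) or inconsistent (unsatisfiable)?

From constraints 8 and 12: u ≥ v ≥ 4. From constraints 1 and 11: y ≥ z ≥ 4. Hence u + y ≥ 8. But constraint 10 requires u + y = 7, and 7 < 8. Contradiction.

Unsatisfiable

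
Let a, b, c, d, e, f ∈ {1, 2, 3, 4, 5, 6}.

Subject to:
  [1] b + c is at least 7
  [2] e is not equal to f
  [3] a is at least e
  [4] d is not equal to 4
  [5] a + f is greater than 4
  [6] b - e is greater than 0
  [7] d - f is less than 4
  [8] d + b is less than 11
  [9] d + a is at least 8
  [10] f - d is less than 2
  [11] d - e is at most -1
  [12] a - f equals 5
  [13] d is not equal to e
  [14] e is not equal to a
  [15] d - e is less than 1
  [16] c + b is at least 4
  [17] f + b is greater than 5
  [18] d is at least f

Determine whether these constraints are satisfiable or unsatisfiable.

One satisfying assignment is a = 6, b = 6, c = 1, d = 2, e = 3, f = 1.
For the less obvious constraints — constraint 1: b + c = 7; constraint 5: a + f = 7; constraint 6: b - e = 3 — and the others hold by inspection.

Satisfiable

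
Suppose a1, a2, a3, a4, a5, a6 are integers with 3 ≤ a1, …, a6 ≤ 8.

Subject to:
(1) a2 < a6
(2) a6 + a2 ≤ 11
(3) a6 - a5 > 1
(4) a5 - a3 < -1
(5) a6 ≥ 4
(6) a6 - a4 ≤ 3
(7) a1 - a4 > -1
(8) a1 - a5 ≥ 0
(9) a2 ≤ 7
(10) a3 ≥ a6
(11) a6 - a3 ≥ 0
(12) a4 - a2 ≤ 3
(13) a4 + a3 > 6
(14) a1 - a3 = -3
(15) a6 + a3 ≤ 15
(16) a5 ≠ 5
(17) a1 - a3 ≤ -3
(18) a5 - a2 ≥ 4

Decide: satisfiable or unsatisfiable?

Unsatisfiable

Constraints 6, 8, 11, 12, 17, and 18 give a4 − a6 ≥ -3, a6 − a3 ≥ 0, a3 − a1 ≥ 3, a1 − a5 ≥ 0, a5 − a2 ≥ 4, a2 − a4 ≥ -3.
Adding all 6 inequalities: the left sides telescope to 0, and the right sides sum to (-3) + 0 + 3 + 0 + 4 + (-3) = 1. So 0 ≥ 1, which is false.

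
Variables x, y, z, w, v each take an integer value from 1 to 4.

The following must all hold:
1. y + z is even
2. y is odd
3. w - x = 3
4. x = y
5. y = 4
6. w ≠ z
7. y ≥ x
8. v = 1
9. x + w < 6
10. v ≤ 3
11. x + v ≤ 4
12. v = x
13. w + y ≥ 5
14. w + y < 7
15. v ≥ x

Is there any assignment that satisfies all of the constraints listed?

Unsatisfiable

Constraint 8 fixes v = 1 and constraint 5 fixes y = 4. Constraints 4 and 12 give v = x = y, so v = y. But 1 ≠ 4 — contradiction.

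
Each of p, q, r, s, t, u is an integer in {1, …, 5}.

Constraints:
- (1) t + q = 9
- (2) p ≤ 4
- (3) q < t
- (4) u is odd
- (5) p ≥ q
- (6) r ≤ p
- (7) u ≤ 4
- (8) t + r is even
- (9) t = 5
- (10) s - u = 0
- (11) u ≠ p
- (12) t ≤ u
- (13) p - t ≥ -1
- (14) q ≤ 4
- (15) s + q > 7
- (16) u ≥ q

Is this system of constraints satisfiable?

From constraints 7 and 12: t ≤ u ≤ 4. From constraints 2 and 5: q ≤ p ≤ 4. Hence t + q ≤ 8. But constraint 1 requires t + q = 9, and 9 > 8. Contradiction.

Unsatisfiable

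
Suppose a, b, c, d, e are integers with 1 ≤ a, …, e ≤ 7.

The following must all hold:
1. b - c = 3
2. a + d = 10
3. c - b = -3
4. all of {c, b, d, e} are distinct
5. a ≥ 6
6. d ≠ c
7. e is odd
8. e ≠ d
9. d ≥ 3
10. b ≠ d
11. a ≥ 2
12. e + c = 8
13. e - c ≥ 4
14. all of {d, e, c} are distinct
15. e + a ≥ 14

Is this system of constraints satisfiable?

Satisfiable

Setting (a, b, c, d, e) = (7, 4, 1, 3, 7) satisfies everything: constraint 1: b - c = 3; constraint 2: a + d = 10, and the others follow.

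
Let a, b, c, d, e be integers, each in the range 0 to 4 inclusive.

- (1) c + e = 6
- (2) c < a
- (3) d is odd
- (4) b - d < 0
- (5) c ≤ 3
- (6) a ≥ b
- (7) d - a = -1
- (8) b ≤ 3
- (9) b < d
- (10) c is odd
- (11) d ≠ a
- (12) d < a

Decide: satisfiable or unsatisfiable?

Satisfiable

The assignment a = 4, b = 1, c = 3, d = 3, e = 3 works:
  constraint 1 holds since c + e = 6.
  constraint 4 holds since b - d = -2.
The rest check out directly.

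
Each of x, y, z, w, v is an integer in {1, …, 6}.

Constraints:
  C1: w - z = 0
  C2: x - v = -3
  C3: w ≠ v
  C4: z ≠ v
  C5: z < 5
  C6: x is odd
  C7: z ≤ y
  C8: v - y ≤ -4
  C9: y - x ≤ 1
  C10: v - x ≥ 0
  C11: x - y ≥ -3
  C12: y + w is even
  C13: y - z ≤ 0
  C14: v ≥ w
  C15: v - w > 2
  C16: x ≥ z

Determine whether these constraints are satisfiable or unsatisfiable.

Unsatisfiable

Constraints 8, 10, and 11 give y − v ≥ 4, v − x ≥ 0, x − y ≥ -3.
Adding all 3 inequalities: the left sides telescope to 0, and the right sides sum to 4 + 0 + (-3) = 1. So 0 ≥ 1, which is false.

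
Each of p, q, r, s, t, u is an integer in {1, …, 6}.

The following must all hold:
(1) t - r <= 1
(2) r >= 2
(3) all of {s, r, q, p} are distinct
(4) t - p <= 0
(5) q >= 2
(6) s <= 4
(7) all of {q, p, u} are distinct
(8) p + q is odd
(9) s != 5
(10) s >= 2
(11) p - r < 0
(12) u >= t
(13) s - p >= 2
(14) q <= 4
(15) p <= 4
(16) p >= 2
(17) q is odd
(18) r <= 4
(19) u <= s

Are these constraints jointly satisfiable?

Unsatisfiable

Constraints 2, 5, 6, 10, 14, 15, 16, and 18 confine each of s, r, q, p to the 3 values {2, …, 4}.
Constraint 3 requires all 4 of them to be distinct, but only 3 values are available — impossible by the pigeonhole principle.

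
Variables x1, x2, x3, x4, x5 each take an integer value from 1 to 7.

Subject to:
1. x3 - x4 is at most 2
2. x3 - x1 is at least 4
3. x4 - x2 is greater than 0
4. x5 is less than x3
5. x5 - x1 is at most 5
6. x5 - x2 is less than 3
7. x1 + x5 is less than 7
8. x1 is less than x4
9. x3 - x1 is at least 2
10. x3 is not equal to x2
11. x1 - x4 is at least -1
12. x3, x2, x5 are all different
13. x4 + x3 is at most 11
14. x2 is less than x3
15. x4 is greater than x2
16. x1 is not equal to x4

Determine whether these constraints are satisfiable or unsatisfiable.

Constraints 1, 2, and 11 give x4 − x3 ≥ -2, x3 − x1 ≥ 4, x1 − x4 ≥ -1.
Adding all 3 inequalities: the left sides telescope to 0, and the right sides sum to (-2) + 4 + (-1) = 1. So 0 ≥ 1, which is false.

Unsatisfiable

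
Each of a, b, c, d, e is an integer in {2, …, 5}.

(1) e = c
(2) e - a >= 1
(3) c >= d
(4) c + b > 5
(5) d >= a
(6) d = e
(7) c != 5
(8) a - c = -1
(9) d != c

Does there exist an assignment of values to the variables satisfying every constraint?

Unsatisfiable

From constraints 1 and 6, d = e = c, so d = c. But constraint 9 says d ≠ c. Contradiction.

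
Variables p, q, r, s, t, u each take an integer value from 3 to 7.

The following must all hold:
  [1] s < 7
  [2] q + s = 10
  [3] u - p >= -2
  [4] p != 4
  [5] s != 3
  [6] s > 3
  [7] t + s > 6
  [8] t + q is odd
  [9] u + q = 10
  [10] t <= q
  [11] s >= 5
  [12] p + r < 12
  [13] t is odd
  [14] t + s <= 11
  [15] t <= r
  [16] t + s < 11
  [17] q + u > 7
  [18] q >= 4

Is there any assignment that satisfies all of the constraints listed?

Satisfiable

Take p = 7, q = 4, r = 3, s = 6, t = 3, u = 6. Then constraint 2: q + s = 10; constraint 3: u - p = -1, and every other listed constraint is also met.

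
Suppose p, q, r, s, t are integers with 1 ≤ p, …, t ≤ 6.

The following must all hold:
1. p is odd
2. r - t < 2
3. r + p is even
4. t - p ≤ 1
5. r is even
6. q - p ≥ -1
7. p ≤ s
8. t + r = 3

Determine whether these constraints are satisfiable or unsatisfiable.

Unsatisfiable

Constraint 5 makes r even and constraint 1 makes p odd, so r + p must be odd. Constraint 3 says r + p is even — contradiction.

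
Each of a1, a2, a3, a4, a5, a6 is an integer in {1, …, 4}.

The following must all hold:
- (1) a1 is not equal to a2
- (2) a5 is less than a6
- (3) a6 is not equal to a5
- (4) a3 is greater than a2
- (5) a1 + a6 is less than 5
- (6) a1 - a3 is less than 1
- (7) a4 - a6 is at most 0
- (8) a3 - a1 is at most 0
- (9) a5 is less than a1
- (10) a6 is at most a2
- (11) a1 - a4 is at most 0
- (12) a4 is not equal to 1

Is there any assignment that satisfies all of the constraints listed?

Constraints 4, 7, 8, 10, and 11 give a4 ≤ a6, a6 ≤ a2, a2 < a3, a3 ≤ a1, a1 ≤ a4. Chaining: a4 ≤ a6 ≤ a2 < a3 ≤ a1 ≤ a4, which forces a4 < a4 — impossible.

Unsatisfiable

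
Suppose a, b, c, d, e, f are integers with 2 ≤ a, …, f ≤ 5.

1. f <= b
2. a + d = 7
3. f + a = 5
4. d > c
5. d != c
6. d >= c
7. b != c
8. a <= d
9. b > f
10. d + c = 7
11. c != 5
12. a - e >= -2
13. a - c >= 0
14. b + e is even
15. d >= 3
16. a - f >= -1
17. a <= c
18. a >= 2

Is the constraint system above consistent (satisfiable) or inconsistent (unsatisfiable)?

Satisfiable

Setting (a, b, c, d, e, f) = (3, 4, 3, 4, 2, 2) satisfies everything: constraint 2: a + d = 7; constraint 3: f + a = 5; constraint 10: d + c = 7, and the others follow.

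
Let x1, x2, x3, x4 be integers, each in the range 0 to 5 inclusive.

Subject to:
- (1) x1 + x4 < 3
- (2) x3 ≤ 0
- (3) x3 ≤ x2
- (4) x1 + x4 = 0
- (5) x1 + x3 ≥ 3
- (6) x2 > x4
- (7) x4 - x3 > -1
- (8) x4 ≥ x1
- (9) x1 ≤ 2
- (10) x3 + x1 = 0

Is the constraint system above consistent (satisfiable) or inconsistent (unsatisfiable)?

From constraint 9: x1 ≤ 2. From constraint 2: x3 ≤ 0. Hence x1 + x3 ≤ 2. But constraint 5 requires x1 + x3 ≥ 3, and 3 > 2. Contradiction.

Unsatisfiable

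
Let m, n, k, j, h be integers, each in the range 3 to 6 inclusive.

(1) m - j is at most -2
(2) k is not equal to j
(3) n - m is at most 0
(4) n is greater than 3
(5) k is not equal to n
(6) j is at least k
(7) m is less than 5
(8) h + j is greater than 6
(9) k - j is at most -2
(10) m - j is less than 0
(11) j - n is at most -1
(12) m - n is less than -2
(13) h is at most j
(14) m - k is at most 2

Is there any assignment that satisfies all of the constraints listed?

Unsatisfiable

Constraints 3, 9, 11, and 14 give n − j ≥ 1, j − k ≥ 2, k − m ≥ -2, m − n ≥ 0.
Adding all 4 inequalities: the left sides telescope to 0, and the right sides sum to 1 + 2 + (-2) + 0 = 1. So 0 ≥ 1, which is false.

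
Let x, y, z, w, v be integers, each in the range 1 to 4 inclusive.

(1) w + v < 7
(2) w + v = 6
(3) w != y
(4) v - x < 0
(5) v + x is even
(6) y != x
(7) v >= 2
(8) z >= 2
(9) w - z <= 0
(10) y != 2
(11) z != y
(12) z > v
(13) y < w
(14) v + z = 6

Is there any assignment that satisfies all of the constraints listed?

Setting (x, y, z, w, v) = (4, 3, 4, 4, 2) satisfies everything: constraint 1: w + v = 6; constraint 2: w + v = 6, and the others follow.

Satisfiable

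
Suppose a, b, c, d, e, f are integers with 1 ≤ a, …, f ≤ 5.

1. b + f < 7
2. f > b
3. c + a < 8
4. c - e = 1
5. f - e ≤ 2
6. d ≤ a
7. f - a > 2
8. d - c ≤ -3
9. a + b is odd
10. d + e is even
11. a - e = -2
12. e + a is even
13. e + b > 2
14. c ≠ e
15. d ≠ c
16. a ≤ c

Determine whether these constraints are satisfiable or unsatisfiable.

One satisfying assignment is a = 1, b = 2, c = 4, d = 1, e = 3, f = 4.
For the less obvious constraints — constraint 1: b + f = 6; constraint 3: c + a = 5 — and the others hold by inspection.

Satisfiable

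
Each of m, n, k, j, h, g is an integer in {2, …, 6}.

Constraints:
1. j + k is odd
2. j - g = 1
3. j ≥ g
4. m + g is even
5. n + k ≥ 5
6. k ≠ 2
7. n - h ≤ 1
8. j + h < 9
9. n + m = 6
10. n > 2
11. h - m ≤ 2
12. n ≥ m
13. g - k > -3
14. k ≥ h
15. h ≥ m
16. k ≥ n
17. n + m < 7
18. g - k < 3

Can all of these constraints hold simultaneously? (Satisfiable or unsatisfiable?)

One satisfying assignment is m = 3, n = 3, k = 3, j = 4, h = 3, g = 3.
For the less obvious constraints — constraint 2: j - g = 1; constraint 5: n + k = 6 — and the others hold by inspection.

Satisfiable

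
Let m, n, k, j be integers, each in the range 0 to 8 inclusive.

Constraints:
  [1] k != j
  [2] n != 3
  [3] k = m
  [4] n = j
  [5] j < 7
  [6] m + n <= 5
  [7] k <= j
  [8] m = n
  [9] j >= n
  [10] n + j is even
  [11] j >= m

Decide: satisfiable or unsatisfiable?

From constraints 3, 4, and 8, k = m = n = j, so k = j. But constraint 1 says k ≠ j. Contradiction.

Unsatisfiable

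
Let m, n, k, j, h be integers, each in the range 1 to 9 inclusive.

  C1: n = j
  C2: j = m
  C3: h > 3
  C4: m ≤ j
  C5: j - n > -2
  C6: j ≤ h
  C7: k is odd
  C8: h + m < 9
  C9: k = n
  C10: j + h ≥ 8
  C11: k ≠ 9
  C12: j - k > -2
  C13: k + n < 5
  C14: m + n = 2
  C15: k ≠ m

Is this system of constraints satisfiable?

Unsatisfiable

From constraints 1, 2, and 9, k = n = j = m, so k = m. But constraint 15 says k ≠ m. Contradiction.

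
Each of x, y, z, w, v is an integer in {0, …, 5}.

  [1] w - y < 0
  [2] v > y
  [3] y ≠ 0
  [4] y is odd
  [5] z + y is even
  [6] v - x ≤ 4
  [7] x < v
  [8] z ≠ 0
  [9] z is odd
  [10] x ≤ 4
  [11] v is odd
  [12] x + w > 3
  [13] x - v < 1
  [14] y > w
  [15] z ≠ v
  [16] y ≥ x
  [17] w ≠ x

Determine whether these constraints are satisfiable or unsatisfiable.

Satisfiable

Take x = 3, y = 3, z = 1, w = 1, v = 5. Then constraint 1: w - y = -2; constraint 6: v - x = 2, and every other listed constraint is also met.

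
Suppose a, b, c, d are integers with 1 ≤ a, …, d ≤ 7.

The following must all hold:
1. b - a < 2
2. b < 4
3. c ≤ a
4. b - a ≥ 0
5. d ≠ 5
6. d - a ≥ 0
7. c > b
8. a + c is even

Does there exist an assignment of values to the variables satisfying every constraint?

Constraints 3, 4, and 7 give a ≤ b, b < c, c ≤ a. Chaining: a ≤ b < c ≤ a, which forces a < a — impossible.

Unsatisfiable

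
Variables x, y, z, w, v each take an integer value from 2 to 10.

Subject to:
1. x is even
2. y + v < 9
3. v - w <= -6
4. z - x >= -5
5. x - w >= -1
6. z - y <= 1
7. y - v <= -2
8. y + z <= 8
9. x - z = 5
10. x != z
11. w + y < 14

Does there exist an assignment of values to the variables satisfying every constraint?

Unsatisfiable

Constraints 3, 4, 5, 6, and 7 give y − z ≥ -1, z − x ≥ -5, x − w ≥ -1, w − v ≥ 6, v − y ≥ 2.
Adding all 5 inequalities: the left sides telescope to 0, and the right sides sum to (-1) + (-5) + (-1) + 6 + 2 = 1. So 0 ≥ 1, which is false.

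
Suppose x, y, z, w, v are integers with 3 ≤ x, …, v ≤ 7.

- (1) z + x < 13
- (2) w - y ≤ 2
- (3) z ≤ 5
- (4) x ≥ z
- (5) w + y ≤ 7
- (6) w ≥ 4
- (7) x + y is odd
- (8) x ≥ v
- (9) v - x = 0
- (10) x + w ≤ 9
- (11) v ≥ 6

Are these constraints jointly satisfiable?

From constraints 8 and 11: x ≥ v ≥ 6. From constraint 6: w ≥ 4. Hence x + w ≥ 10. But constraint 10 requires x + w ≤ 9, and 9 < 10. Contradiction.

Unsatisfiable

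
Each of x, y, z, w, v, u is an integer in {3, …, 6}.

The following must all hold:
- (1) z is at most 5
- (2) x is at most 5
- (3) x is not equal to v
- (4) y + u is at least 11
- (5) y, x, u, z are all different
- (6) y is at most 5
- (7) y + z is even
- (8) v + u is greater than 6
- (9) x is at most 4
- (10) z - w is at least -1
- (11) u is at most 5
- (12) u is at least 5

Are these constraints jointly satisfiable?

Constraints 1, 2, 6, and 11 confine each of y, x, u, z to the 3 values {3, …, 5} (the domain already gives each ≥ 3).
Constraint 5 requires all 4 of them to be distinct, but only 3 values are available — impossible by the pigeonhole principle.

Unsatisfiable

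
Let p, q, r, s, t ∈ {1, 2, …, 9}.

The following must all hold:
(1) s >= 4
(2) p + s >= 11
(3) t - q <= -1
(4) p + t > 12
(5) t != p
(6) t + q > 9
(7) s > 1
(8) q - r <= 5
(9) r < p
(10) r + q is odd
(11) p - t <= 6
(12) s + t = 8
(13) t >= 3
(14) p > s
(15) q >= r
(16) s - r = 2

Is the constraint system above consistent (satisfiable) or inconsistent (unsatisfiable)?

The assignment p = 9, q = 7, r = 2, s = 4, t = 4 works:
  constraint 2 holds since p + s = 13.
  constraint 3 holds since t - q = -3.
The rest check out directly.

Satisfiable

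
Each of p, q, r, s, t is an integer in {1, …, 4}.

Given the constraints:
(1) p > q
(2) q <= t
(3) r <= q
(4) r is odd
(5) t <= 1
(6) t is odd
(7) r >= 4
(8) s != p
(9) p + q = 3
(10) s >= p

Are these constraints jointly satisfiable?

Unsatisfiable

From constraints 3 and 7: q ≥ r and r ≥ 4, so q ≥ 4. From constraints 2 and 5: q ≤ t and t ≤ 1, so q ≤ 1. But 1 < 4, so no value of q works.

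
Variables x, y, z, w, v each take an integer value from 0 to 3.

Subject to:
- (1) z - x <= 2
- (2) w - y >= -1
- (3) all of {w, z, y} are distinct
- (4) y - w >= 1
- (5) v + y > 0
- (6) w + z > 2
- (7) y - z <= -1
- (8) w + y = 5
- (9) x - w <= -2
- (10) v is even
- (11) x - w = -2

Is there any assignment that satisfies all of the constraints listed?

Constraints 1, 4, 7, and 9 give w − x ≥ 2, x − z ≥ -2, z − y ≥ 1, y − w ≥ 1.
Adding all 4 inequalities: the left sides telescope to 0, and the right sides sum to 2 + (-2) + 1 + 1 = 2. So 0 ≥ 2, which is false.

Unsatisfiable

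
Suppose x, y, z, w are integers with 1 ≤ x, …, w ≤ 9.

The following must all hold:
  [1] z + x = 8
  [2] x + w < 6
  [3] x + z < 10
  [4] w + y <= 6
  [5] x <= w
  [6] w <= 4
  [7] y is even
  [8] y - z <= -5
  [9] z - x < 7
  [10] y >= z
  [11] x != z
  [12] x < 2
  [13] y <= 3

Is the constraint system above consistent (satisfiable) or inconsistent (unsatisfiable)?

Unsatisfiable

From constraints 10 and 13: z ≤ y ≤ 3. From constraints 5 and 6: x ≤ w ≤ 4. Hence z + x ≤ 7. But constraint 1 requires z + x = 8, and 8 > 7. Contradiction.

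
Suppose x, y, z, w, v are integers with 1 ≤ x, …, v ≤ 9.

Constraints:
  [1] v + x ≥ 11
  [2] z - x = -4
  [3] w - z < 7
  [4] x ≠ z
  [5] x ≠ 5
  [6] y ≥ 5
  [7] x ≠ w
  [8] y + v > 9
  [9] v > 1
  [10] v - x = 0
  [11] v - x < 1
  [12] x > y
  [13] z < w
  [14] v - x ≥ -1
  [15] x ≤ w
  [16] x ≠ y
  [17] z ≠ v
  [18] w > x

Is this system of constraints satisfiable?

Satisfiable

Try x = 6, y = 5, z = 2, w = 7, v = 6.
Check constraint 1: v + x = 12; constraint 2: z - x = -4. The remaining constraints are straightforward to verify.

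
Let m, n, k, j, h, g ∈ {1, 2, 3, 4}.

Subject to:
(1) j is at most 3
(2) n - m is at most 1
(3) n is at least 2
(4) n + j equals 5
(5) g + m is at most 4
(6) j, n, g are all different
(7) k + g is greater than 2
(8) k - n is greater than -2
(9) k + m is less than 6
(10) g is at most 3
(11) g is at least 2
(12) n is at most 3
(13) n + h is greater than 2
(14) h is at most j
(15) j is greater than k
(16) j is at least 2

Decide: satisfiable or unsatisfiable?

Constraints 1, 3, 10, 11, 12, and 16 confine each of j, n, g to the 2 values {2, 3}.
Constraint 6 requires all 3 of them to be distinct, but only 2 values are available — impossible by the pigeonhole principle.

Unsatisfiable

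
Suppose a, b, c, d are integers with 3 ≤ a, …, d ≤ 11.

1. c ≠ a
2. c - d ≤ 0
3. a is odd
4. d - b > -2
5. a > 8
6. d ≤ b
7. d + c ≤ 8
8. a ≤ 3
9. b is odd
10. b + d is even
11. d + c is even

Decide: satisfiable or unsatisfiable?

From constraint 5: a ≥ 9. From constraint 8: a ≤ 3. But 3 < 9, so no value of a works.

Unsatisfiable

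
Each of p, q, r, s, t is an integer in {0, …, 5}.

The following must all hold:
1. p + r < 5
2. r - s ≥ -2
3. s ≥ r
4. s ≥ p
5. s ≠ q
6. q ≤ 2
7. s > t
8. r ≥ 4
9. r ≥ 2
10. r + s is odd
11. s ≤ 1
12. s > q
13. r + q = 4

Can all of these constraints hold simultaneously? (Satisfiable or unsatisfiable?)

Unsatisfiable

From constraints 3 and 11: r ≤ s ≤ 1. From constraint 6: q ≤ 2. Hence r + q ≤ 3. But constraint 13 requires r + q = 4, and 4 > 3. Contradiction.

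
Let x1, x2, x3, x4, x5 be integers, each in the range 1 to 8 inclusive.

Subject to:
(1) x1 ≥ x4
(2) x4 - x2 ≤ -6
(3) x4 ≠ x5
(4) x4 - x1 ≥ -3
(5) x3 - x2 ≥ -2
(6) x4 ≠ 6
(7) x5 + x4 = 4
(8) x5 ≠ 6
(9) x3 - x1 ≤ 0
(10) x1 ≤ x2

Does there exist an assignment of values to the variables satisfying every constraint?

Constraints 2, 4, 5, and 9 give x1 − x3 ≥ 0, x3 − x2 ≥ -2, x2 − x4 ≥ 6, x4 − x1 ≥ -3.
Adding all 4 inequalities: the left sides telescope to 0, and the right sides sum to 0 + (-2) + 6 + (-3) = 1. So 0 ≥ 1, which is false.

Unsatisfiable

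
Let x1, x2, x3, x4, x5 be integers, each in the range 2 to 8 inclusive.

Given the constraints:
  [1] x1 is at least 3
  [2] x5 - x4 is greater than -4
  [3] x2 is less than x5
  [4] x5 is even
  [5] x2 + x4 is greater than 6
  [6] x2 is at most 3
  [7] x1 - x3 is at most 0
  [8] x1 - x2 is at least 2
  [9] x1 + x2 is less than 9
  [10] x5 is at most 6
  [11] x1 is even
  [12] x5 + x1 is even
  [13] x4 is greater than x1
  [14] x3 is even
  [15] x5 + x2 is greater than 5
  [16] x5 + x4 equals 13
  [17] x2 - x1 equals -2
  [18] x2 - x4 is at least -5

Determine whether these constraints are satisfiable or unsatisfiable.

Satisfiable

Setting (x1, x2, x3, x4, x5) = (4, 2, 6, 7, 6) satisfies everything: constraint 2: x5 - x4 = -1; constraint 5: x2 + x4 = 9, and the others follow.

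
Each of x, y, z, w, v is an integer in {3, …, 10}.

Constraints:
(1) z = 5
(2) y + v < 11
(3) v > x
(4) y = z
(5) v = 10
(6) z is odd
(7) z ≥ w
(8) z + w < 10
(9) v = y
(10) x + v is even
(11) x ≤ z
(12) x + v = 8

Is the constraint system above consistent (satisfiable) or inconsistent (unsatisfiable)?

Unsatisfiable

Constraint 5 fixes v = 10 and constraint 1 fixes z = 5. Constraints 4 and 9 give v = y = z, so v = z. But 10 ≠ 5 — contradiction.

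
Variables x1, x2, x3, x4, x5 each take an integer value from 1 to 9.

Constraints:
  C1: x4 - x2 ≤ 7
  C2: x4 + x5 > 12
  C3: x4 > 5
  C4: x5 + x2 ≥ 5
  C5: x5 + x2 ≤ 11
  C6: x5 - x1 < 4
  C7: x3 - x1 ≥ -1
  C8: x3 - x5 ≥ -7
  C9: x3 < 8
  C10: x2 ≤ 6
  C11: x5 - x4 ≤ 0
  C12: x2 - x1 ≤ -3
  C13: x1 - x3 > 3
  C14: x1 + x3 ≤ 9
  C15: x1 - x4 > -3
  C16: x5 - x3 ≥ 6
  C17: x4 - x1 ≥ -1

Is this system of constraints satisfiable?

Unsatisfiable

Constraints 1, 7, 11, 12, and 16 give x5 − x3 ≥ 6, x3 − x1 ≥ -1, x1 − x2 ≥ 3, x2 − x4 ≥ -7, x4 − x5 ≥ 0.
Adding all 5 inequalities: the left sides telescope to 0, and the right sides sum to 6 + (-1) + 3 + (-7) + 0 = 1. So 0 ≥ 1, which is false.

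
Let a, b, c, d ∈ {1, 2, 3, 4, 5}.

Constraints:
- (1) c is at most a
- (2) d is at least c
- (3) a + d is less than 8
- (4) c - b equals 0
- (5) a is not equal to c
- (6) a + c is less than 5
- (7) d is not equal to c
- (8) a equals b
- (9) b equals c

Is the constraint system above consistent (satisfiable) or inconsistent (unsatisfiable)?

From constraints 8 and 9, a = b = c, so a = c. But constraint 5 says a ≠ c. Contradiction.

Unsatisfiable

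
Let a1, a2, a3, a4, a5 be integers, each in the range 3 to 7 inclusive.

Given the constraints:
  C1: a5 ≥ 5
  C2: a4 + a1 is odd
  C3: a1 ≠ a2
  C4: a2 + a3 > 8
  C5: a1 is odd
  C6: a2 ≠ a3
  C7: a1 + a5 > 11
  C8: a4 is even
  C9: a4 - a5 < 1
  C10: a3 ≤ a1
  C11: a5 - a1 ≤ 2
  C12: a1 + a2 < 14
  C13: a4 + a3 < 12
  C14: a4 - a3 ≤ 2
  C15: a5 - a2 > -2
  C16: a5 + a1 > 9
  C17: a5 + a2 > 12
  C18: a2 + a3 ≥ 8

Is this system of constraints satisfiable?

Setting (a1, a2, a3, a4, a5) = (5, 6, 4, 6, 7) satisfies everything: constraint 4: a2 + a3 = 10; constraint 7: a1 + a5 = 12, and the others follow.

Satisfiable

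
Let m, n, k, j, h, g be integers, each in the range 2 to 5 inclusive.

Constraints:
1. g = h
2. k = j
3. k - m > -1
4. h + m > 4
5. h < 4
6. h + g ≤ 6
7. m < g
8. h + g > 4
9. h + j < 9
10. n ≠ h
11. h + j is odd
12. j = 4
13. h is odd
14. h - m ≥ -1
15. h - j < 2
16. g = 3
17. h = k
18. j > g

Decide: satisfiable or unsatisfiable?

Constraint 16 fixes g = 3 and constraint 12 fixes j = 4. Constraints 1, 2, and 17 give g = h = k = j, so g = j. But 3 ≠ 4 — contradiction.

Unsatisfiable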